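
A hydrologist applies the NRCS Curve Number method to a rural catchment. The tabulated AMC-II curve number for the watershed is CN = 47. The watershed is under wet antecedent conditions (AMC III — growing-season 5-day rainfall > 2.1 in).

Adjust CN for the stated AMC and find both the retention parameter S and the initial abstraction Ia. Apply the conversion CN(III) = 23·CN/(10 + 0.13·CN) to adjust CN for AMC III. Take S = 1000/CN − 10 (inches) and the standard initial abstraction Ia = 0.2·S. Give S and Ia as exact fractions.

S = 5300/1081 in ≈ 4.903 in; Ia = 1060/1081 in ≈ 0.981 in

Adjust CN=47 to AMC III: 23·47/(10 + 0.13·47) → 1081 ÷ (1611/100) = 108100/1611 ≈ 67.101
Max retention: S = 1000/(108100/1611) − 10 = 5300/1081 in (≈ 4.903 in)
Initial abstraction Ia = S/5 = (5300/1081)/5 = 1060/1081 ≈ 0.981 in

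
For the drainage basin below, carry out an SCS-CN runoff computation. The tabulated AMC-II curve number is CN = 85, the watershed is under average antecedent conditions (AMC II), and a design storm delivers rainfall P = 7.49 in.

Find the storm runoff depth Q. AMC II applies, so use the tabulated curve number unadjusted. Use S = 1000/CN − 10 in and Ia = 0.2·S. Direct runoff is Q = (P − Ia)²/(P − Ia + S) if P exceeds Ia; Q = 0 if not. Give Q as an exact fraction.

Q = 147209689/25726100 in ≈ 5.722 in

AMC II — tabulated CN = 85 applies directly.
S = 1000/85 − 10 = 30/17 in ≈ 1.765 in
Ia = 0.2·(30/17) = 6/17 in ≈ 0.353 in
Since P=7.490 > Ia=0.353: effective rainfall P−Ia = 12133/1700 in
Runoff Q = (P−Ia)²/(P−Ia+S) = (7.137)²/(7.137+1.765) = 147209689/25726100 ≈ 5.722 in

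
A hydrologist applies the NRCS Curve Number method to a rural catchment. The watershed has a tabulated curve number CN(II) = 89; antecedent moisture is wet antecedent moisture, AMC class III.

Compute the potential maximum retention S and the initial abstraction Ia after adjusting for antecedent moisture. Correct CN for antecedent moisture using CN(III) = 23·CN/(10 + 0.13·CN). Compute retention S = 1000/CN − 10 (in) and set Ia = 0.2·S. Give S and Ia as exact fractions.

S = 1100/2047 in ≈ 0.537 in; Ia = 220/2047 in ≈ 0.107 in

Wet (AMC III): CN(III) = 23·89/(10 + 0.13·89) = 2047/(2157/100) = 204700/2157 ≈ 94.900
S = 1000/(204700/2157) − 10 = 1100/2047 in ≈ 0.537 in
Ia = 0.2S: 0.2·0.537 = 0.107 in (exactly 220/2047)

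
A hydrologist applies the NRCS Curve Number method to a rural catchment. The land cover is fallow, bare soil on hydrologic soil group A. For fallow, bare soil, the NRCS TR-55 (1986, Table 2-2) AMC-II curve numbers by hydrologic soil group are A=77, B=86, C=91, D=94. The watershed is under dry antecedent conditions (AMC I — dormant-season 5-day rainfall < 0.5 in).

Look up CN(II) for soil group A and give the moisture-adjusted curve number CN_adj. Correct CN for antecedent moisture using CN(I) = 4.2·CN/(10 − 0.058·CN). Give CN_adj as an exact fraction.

NRCS table: fallow, bare soil, soil group A → CN(II) = 77
CN(I) from CN(II)=77: (4.2·77)/(10 − 0.058·77) = 161700/2767 ≈ 58.439

CN_adj = 161700/2767 ≈ 58.439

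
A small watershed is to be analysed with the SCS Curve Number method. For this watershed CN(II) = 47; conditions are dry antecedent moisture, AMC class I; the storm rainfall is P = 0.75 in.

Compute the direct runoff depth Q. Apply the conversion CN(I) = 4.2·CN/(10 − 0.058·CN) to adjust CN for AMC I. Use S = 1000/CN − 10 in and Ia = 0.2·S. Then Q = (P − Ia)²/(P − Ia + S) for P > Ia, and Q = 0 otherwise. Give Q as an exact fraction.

Q = 0 in ≈ 0.000 in

CN(I) from CN(II)=47: (4.2·47)/(10 − 0.058·47) = 98700/3637 ≈ 27.138
Retention S: 1000/CN − 10 with CN=27.138 → S = 26500/987 ≈ 26.849 in
Ia = 0.2S: 0.2·26.849 = 5.370 in (exactly 5300/987)
P = 0.750 ≤ Ia = 5.370 in: entire storm abstracted, Q = 0.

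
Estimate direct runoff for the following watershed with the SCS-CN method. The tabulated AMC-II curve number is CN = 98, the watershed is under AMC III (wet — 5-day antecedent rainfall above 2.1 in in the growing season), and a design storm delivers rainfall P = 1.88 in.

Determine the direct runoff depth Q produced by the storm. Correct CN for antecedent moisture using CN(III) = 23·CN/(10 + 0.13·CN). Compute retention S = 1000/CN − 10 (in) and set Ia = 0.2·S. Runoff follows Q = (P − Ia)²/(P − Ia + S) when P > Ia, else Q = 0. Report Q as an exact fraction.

Q = 2752995961/1548751575 in ≈ 1.778 in

CN(III) from CN(II)=98: (23·98)/(10 + 0.13·98) = 112700/1137 ≈ 99.120
Max retention: S = 1000/(112700/1137) − 10 = 100/1127 in (≈ 0.089 in)
Ia = 0.2·(100/1127) = 20/1127 in ≈ 0.018 in
P − Ia = 1.880 − 0.018 = 52469/28175 ≈ 1.862 in (> 0, runoff occurs)
Q: (52469/28175)² ÷ (54969/28175) = 2752995961/1548751575 in (≈ 1.778 in)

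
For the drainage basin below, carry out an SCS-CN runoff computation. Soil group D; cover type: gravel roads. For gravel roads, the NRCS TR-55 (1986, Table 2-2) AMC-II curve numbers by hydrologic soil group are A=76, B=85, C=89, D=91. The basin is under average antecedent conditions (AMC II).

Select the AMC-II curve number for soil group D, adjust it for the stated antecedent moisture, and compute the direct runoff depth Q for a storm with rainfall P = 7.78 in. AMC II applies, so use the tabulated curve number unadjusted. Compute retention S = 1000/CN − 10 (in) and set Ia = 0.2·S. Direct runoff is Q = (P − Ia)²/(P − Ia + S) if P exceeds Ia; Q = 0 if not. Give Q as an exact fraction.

NRCS table: gravel roads, soil group D → CN(II) = 91
Average conditions: CN = 91 (no AMC adjustment).
Max retention: S = 1000/91 − 10 = 90/91 in (≈ 0.989 in)
Ia = 0.2S: 0.2·0.989 = 0.198 in (exactly 18/91)
Excess rainfall: 7.780 − 0.198 = 7.582 in; P > Ia so Q > 0
Runoff Q = (P−Ia)²/(P−Ia+S) = (7.582)²/(7.582+0.989) = 1190181001/177445450 ≈ 6.707 in

Q = 1190181001/177445450 in ≈ 6.707 in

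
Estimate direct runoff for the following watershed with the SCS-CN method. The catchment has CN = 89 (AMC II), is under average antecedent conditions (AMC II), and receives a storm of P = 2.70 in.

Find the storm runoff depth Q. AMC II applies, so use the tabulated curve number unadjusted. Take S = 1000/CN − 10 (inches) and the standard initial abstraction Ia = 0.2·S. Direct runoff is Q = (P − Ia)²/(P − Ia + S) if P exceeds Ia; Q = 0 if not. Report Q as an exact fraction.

Average conditions: CN = 89 (no AMC adjustment).
S = 1000/89 − 10 = 110/89 in ≈ 1.236 in
Initial abstraction Ia = S/5 = (110/89)/5 = 22/89 ≈ 0.247 in
Since P=2.700 > Ia=0.247: effective rainfall P−Ia = 2183/890 in
Q: (2183/890)² ÷ (3283/890) = 4765489/2921870 in (≈ 1.631 in)

Q = 4765489/2921870 in ≈ 1.631 in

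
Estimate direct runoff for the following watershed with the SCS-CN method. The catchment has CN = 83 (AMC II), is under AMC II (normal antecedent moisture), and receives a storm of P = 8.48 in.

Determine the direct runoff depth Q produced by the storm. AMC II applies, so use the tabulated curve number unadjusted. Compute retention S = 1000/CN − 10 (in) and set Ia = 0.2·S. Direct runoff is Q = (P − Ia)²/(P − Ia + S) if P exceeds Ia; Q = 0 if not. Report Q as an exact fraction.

Q = 70107129/10891675 in ≈ 6.437 in

CN(II) = 83; AMC II needs no correction.
S = 1000/83 − 10 = 170/83 in ≈ 2.048 in
Ia = 0.2·(170/83) = 34/83 in ≈ 0.410 in
Since P=8.480 > Ia=0.410: effective rainfall P−Ia = 16746/2075 in
Runoff Q = (P−Ia)²/(P−Ia+S) = (8.070)²/(8.070+2.048) = 70107129/10891675 ≈ 6.437 in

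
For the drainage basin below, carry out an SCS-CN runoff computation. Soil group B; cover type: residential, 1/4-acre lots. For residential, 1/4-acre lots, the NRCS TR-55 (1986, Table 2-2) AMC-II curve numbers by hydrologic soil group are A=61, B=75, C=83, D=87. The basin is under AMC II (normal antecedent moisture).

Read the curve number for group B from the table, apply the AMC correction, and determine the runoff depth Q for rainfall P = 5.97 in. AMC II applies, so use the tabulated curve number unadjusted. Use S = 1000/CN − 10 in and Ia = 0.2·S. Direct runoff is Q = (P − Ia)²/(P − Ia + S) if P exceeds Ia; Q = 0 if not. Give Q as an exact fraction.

NRCS table: residential, 1/4-acre lots, soil group B → CN(II) = 75
AMC II — tabulated CN = 75 applies directly.
Retention S: 1000/CN − 10 with CN=75.000 → S = 10/3 ≈ 3.333 in
Ia = 0.2·(10/3) = 2/3 in ≈ 0.667 in
Since P=5.970 > Ia=0.667: effective rainfall P−Ia = 1591/300 in
Q = (1591/300)²/((1591/300) + 10/3) = (2531281/90000)/(2591/300) = 2531281/777300 in ≈ 3.257 in

Q = 2531281/777300 in ≈ 3.257 in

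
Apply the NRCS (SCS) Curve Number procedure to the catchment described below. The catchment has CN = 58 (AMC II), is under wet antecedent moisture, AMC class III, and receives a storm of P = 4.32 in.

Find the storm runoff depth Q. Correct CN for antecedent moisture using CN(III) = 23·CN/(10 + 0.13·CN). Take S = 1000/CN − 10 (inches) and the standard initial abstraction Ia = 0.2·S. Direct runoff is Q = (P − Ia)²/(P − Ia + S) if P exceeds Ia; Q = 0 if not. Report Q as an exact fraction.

Q = 315556608/158462525 in ≈ 1.991 in

Wet (AMC III): CN(III) = 23·58/(10 + 0.13·58) = 1334/(877/50) = 66700/877 ≈ 76.055
Max retention: S = 1000/(66700/877) − 10 = 2100/667 in (≈ 3.148 in)
Initial abstraction Ia = S/5 = (2100/667)/5 = 420/667 ≈ 0.630 in
Since P=4.320 > Ia=0.630: effective rainfall P−Ia = 61536/16675 in
Q = (61536/16675)²/((61536/16675) + 2100/667) = (3786679296/278055625)/(114036/16675) = 315556608/158462525 in ≈ 1.991 in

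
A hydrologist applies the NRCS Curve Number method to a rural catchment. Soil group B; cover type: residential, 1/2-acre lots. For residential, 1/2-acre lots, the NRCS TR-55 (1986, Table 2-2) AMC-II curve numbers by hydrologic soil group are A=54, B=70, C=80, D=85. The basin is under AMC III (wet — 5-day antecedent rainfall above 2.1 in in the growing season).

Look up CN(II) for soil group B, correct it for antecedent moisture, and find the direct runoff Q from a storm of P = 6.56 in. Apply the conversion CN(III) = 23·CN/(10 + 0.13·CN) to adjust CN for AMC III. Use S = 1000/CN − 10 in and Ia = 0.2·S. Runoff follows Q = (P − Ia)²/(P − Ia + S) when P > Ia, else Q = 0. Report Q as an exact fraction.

NRCS table: residential, 1/2-acre lots, soil group B → CN(II) = 70
Wet (AMC III): CN(III) = 23·70/(10 + 0.13·70) = 1610/(191/10) = 16100/191 ≈ 84.293
Retention S: 1000/CN − 10 with CN=84.293 → S = 300/161 ≈ 1.863 in
Initial abstraction Ia = S/5 = (300/161)/5 = 60/161 ≈ 0.373 in
P − Ia = 6.560 − 0.373 = 24904/4025 ≈ 6.187 in (> 0, runoff occurs)
Runoff Q = (P−Ia)²/(P−Ia+S) = (6.187)²/(6.187+1.863) = 155052304/32606525 ≈ 4.755 in

Q = 155052304/32606525 in ≈ 4.755 in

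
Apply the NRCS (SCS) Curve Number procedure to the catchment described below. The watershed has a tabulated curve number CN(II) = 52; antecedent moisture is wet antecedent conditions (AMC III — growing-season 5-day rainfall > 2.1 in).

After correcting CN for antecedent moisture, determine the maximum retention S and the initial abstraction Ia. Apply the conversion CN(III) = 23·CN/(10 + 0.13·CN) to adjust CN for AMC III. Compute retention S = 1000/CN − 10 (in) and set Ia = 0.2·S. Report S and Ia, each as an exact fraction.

CN(III) from CN(II)=52: (23·52)/(10 + 0.13·52) = 29900/419 ≈ 71.360
Retention S: 1000/CN − 10 with CN=71.360 → S = 1200/299 ≈ 4.013 in
Initial abstraction Ia = S/5 = (1200/299)/5 = 240/299 ≈ 0.803 in

S = 1200/299 in ≈ 4.013 in; Ia = 240/299 in ≈ 0.803 in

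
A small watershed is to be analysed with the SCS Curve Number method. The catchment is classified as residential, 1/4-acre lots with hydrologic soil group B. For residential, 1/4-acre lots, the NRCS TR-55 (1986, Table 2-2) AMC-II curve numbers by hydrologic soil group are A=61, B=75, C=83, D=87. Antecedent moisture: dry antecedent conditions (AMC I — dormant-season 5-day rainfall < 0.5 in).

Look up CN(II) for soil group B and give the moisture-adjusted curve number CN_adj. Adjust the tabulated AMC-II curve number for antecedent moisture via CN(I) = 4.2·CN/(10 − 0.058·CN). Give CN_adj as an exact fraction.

CN_adj = 6300/113 ≈ 55.752

NRCS table: residential, 1/4-acre lots, soil group B → CN(II) = 75
Dry (AMC I): CN(I) = 4.2·75/(10 − 0.058·75) = 315/(113/20) = 6300/113 ≈ 55.752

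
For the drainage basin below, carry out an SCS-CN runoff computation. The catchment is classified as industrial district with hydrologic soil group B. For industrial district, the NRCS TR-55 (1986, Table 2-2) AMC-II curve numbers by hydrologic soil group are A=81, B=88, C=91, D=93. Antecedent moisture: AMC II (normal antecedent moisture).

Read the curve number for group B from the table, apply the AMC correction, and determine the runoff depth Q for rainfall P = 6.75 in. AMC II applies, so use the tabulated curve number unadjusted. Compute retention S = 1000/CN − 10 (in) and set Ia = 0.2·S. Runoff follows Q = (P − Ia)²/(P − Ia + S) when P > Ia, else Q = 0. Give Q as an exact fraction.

NRCS table: industrial district, soil group B → CN(II) = 88
AMC II — tabulated CN = 88 applies directly.
Retention S: 1000/CN − 10 with CN=88.000 → S = 15/11 ≈ 1.364 in
Ia = 0.2S: 0.2·1.364 = 0.273 in (exactly 3/11)
Since P=6.750 > Ia=0.273: effective rainfall P−Ia = 285/44 in
Q: (285/44)² ÷ (345/44) = 5415/1012 in (≈ 5.351 in)

Q = 5415/1012 in ≈ 5.351 in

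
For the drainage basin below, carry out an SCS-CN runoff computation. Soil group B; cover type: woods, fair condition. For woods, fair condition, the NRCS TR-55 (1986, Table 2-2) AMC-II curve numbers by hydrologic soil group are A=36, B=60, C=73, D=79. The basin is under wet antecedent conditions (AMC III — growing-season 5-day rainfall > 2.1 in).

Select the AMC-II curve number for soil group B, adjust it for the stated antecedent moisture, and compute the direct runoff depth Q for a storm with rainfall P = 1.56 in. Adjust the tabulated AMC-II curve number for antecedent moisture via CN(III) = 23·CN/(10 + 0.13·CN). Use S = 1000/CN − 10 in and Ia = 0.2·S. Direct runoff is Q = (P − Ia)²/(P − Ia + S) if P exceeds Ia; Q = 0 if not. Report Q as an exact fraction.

NRCS table: woods, fair condition, soil group B → CN(II) = 60
Adjust CN=60 to AMC III: 23·60/(10 + 0.13·60) → 1380 ÷ (89/5) = 6900/89 ≈ 77.528
Max retention: S = 1000/(6900/89) − 10 = 200/69 in (≈ 2.899 in)
Ia = 0.2·(200/69) = 40/69 in ≈ 0.580 in
P − Ia = 1.560 − 0.580 = 1691/1725 ≈ 0.980 in (> 0, runoff occurs)
Q: (1691/1725)² ÷ (6691/1725) = 2859481/11541975 in (≈ 0.248 in)

Q = 2859481/11541975 in ≈ 0.248 in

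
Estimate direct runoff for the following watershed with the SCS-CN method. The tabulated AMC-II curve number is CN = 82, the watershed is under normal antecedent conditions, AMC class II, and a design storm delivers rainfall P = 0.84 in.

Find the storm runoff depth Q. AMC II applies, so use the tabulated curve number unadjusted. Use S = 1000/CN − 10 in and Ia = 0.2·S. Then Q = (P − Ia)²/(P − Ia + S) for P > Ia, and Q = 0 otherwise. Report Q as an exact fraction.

Q = 56307/909175 in ≈ 0.062 in

AMC II — tabulated CN = 82 applies directly.
S = 1000/82 − 10 = 90/41 in ≈ 2.195 in
Ia = 0.2·(90/41) = 18/41 in ≈ 0.439 in
Excess rainfall: 0.840 − 0.439 = 0.401 in; P > Ia so Q > 0
Runoff Q = (P−Ia)²/(P−Ia+S) = (0.401)²/(0.401+2.195) = 56307/909175 ≈ 0.062 in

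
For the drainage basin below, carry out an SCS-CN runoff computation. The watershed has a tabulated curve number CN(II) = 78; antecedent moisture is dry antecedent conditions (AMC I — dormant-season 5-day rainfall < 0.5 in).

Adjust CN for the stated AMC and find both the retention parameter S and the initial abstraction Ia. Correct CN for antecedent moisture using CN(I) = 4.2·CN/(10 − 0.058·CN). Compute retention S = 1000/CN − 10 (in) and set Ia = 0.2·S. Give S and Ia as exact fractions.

S = 5500/819 in ≈ 6.716 in; Ia = 1100/819 in ≈ 1.343 in

CN(I) from CN(II)=78: (4.2·78)/(10 − 0.058·78) = 81900/1369 ≈ 59.825
Max retention: S = 1000/(81900/1369) − 10 = 5500/819 in (≈ 6.716 in)
Ia = 0.2·(5500/819) = 1100/819 in ≈ 1.343 in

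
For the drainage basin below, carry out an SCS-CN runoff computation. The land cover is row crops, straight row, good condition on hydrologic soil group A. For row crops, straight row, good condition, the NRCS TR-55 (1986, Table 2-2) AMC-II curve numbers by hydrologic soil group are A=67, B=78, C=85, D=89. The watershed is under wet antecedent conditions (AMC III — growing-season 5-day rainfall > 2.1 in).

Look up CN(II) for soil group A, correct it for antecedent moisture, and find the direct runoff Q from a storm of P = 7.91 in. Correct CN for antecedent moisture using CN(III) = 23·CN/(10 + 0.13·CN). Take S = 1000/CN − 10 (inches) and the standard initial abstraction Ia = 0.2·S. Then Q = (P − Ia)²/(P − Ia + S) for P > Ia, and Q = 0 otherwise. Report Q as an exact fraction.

NRCS table: row crops, straight row, good condition, soil group A → CN(II) = 67
Adjust CN=67 to AMC III: 23·67/(10 + 0.13·67) → 1541 ÷ (1871/100) = 154100/1871 ≈ 82.362
S = 1000/(154100/1871) − 10 = 3300/1541 in ≈ 2.141 in
Ia = 0.2S: 0.2·2.141 = 0.428 in (exactly 660/1541)
Excess rainfall: 7.910 − 0.428 = 7.482 in; P > Ia so Q > 0
Q = (1152931/154100)²/((1152931/154100) + 3300/1541) = (1329249890761/23746810000)/(1482931/154100) = 1329249890761/228519667100 in ≈ 5.817 in

Q = 1329249890761/228519667100 in ≈ 5.817 in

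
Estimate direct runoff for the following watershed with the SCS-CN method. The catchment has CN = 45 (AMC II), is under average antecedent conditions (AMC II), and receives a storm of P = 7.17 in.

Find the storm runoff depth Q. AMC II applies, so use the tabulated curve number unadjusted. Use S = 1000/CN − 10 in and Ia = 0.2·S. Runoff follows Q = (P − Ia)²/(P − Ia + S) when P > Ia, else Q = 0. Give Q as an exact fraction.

Q = 18088009/13727700 in ≈ 1.318 in

CN(II) = 45; AMC II needs no correction.
Retention S: 1000/CN − 10 with CN=45.000 → S = 110/9 ≈ 12.222 in
Initial abstraction Ia = S/5 = (110/9)/5 = 22/9 ≈ 2.444 in
Since P=7.170 > Ia=2.444: effective rainfall P−Ia = 4253/900 in
Q: (4253/900)² ÷ (15253/900) = 18088009/13727700 in (≈ 1.318 in)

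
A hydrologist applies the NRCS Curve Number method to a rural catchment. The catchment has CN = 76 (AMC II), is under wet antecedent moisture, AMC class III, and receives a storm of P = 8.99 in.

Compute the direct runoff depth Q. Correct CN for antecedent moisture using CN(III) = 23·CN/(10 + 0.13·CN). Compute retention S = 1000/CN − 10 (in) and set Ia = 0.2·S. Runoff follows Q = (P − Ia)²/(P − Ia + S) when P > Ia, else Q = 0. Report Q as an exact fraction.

Q = 145056624769/19265713100 in ≈ 7.529 in

Adjust CN=76 to AMC III: 23·76/(10 + 0.13·76) → 1748 ÷ (497/25) = 43700/497 ≈ 87.928
S = 1000/(43700/497) − 10 = 600/437 in ≈ 1.373 in
Ia = 0.2S: 0.2·1.373 = 0.275 in (exactly 120/437)
P − Ia = 8.990 − 0.275 = 380863/43700 ≈ 8.715 in (> 0, runoff occurs)
Q: (380863/43700)² ÷ (440863/43700) = 145056624769/19265713100 in (≈ 7.529 in)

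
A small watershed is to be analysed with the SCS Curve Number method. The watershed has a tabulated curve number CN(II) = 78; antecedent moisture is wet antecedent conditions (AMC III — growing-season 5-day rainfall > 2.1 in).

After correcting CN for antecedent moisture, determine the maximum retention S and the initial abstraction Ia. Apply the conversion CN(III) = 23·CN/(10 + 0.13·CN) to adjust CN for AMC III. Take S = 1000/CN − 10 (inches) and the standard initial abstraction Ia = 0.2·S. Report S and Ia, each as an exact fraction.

CN(III) from CN(II)=78: (23·78)/(10 + 0.13·78) = 89700/1007 ≈ 89.076
Max retention: S = 1000/(89700/1007) − 10 = 1100/897 in (≈ 1.226 in)
Ia = 0.2·(1100/897) = 220/897 in ≈ 0.245 in

S = 1100/897 in ≈ 1.226 in; Ia = 220/897 in ≈ 0.245 in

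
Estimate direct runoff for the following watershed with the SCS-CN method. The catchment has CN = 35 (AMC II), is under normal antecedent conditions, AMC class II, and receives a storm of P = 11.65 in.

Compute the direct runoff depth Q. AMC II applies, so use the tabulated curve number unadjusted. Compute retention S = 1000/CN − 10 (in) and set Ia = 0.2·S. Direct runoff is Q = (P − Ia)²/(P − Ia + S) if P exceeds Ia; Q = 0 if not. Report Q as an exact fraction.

Average conditions: CN = 35 (no AMC adjustment).
Retention S: 1000/CN − 10 with CN=35.000 → S = 130/7 ≈ 18.571 in
Ia = 0.2·(130/7) = 26/7 in ≈ 3.714 in
P − Ia = 11.650 − 3.714 = 1111/140 ≈ 7.936 in (> 0, runoff occurs)
Q: (1111/140)² ÷ (3711/140) = 1234321/519540 in (≈ 2.376 in)

Q = 1234321/519540 in ≈ 2.376 in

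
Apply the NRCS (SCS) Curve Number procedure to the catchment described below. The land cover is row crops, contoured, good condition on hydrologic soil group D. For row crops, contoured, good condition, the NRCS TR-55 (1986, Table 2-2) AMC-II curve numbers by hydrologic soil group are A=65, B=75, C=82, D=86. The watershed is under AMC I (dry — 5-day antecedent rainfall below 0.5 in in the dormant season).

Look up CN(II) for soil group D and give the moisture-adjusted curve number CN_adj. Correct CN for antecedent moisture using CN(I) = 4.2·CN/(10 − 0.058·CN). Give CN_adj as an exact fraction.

CN_adj = 12900/179 ≈ 72.067

NRCS table: row crops, contoured, good condition, soil group D → CN(II) = 86
Adjust CN=86 to AMC I: 4.2·86/(10 − 0.058·86) → (1806/5) ÷ (1253/250) = 12900/179 ≈ 72.067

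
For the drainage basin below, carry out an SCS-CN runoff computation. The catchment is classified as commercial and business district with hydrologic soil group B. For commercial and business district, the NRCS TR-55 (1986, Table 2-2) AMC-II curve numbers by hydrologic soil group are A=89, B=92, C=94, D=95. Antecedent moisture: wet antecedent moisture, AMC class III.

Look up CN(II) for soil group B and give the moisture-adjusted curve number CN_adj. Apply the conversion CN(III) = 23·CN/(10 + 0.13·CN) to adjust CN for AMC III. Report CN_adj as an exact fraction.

NRCS table: commercial and business district, soil group B → CN(II) = 92
Adjust CN=92 to AMC III: 23·92/(10 + 0.13·92) → 2116 ÷ (549/25) = 52900/549 ≈ 96.357

CN_adj = 52900/549 ≈ 96.357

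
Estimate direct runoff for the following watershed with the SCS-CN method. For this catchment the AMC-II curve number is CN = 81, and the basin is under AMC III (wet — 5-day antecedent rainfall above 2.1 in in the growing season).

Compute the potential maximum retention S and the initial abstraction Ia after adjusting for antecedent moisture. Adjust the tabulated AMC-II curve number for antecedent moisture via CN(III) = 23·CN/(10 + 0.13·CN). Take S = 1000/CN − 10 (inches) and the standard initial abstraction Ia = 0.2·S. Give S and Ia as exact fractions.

S = 1900/1863 in ≈ 1.020 in; Ia = 380/1863 in ≈ 0.204 in

CN(III) from CN(II)=81: (23·81)/(10 + 0.13·81) = 186300/2053 ≈ 90.745
Max retention: S = 1000/(186300/2053) − 10 = 1900/1863 in (≈ 1.020 in)
Ia = 0.2·(1900/1863) = 380/1863 in ≈ 0.204 in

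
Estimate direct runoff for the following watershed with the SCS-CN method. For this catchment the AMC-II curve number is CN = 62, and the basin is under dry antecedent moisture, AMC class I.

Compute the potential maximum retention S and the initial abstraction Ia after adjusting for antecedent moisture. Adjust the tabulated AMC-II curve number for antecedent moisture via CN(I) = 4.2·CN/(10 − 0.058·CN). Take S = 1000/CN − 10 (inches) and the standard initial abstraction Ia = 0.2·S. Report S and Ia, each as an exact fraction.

S = 9500/651 in ≈ 14.593 in; Ia = 1900/651 in ≈ 2.919 in

CN(I) from CN(II)=62: (4.2·62)/(10 − 0.058·62) = 65100/1601 ≈ 40.662
Max retention: S = 1000/(65100/1601) − 10 = 9500/651 in (≈ 14.593 in)
Ia = 0.2S: 0.2·14.593 = 2.919 in (exactly 1900/651)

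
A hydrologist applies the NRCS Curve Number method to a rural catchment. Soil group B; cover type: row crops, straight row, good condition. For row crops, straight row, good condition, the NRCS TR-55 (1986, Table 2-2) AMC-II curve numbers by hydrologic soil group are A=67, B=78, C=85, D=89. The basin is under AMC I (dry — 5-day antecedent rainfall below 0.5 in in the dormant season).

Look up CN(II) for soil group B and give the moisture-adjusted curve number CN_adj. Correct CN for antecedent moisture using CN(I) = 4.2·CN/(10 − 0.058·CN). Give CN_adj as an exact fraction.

CN_adj = 81900/1369 ≈ 59.825

NRCS table: row crops, straight row, good condition, soil group B → CN(II) = 78
Adjust CN=78 to AMC I: 4.2·78/(10 − 0.058·78) → (1638/5) ÷ (1369/250) = 81900/1369 ≈ 59.825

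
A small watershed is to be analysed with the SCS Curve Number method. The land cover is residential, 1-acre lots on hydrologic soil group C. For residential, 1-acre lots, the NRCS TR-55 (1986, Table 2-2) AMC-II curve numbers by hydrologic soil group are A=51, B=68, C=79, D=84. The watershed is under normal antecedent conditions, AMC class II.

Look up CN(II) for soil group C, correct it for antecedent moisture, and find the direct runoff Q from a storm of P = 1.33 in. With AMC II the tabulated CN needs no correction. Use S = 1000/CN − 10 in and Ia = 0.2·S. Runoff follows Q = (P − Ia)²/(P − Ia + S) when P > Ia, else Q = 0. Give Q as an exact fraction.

NRCS table: residential, 1-acre lots, soil group C → CN(II) = 79
Average conditions: CN = 79 (no AMC adjustment).
Retention S: 1000/CN − 10 with CN=79.000 → S = 210/79 ≈ 2.658 in
Ia = 0.2·(210/79) = 42/79 in ≈ 0.532 in
Since P=1.330 > Ia=0.532: effective rainfall P−Ia = 6307/7900 in
Runoff Q = (P−Ia)²/(P−Ia+S) = (0.798)²/(0.798+2.658) = 5682607/30817900 ≈ 0.184 in

Q = 5682607/30817900 in ≈ 0.184 in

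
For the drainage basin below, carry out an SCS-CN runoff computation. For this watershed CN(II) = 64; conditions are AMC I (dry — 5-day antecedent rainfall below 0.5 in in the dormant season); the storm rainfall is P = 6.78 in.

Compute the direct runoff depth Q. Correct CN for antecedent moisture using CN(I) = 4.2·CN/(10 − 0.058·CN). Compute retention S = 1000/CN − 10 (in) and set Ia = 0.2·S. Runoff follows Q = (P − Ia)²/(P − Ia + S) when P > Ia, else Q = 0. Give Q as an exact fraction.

Q = 2747547/2857400 in ≈ 0.962 in

Dry (AMC I): CN(I) = 4.2·64/(10 − 0.058·64) = (1344/5)/(786/125) = 5600/131 ≈ 42.748
Max retention: S = 1000/(5600/131) − 10 = 375/28 in (≈ 13.393 in)
Initial abstraction Ia = S/5 = (375/28)/5 = 75/28 ≈ 2.679 in
P − Ia = 6.780 − 2.679 = 2871/700 ≈ 4.101 in (> 0, runoff occurs)
Q = (2871/700)²/((2871/700) + 375/28) = (8242641/490000)/(6123/350) = 2747547/2857400 in ≈ 0.962 in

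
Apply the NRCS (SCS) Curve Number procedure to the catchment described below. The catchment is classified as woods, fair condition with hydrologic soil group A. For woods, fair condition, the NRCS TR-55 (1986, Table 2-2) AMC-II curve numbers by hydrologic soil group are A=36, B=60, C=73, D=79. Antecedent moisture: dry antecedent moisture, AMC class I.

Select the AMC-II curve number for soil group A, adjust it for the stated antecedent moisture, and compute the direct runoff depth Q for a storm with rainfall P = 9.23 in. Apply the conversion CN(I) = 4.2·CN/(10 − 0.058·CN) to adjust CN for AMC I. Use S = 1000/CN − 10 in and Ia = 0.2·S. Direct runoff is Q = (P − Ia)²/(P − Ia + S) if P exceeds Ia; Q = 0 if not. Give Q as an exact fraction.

NRCS table: woods, fair condition, soil group A → CN(II) = 36
CN(I) from CN(II)=36: (4.2·36)/(10 − 0.058·36) = 18900/989 ≈ 19.110
S = 1000/(18900/989) − 10 = 8000/189 in ≈ 42.328 in
Ia = 0.2S: 0.2·42.328 = 8.466 in (exactly 1600/189)
Excess rainfall: 9.230 − 8.466 = 0.764 in; P > Ia so Q > 0
Runoff Q = (P−Ia)²/(P−Ia+S) = (0.764)²/(0.764+42.328) = 208715809/15393048300 ≈ 0.014 in

Q = 208715809/15393048300 in ≈ 0.014 in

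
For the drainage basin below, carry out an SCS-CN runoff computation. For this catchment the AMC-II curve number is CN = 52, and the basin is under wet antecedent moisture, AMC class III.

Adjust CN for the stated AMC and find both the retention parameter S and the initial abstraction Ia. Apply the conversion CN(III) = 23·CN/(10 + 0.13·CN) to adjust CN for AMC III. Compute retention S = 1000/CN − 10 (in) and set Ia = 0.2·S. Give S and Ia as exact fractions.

CN(III) from CN(II)=52: (23·52)/(10 + 0.13·52) = 29900/419 ≈ 71.360
Max retention: S = 1000/(29900/419) − 10 = 1200/299 in (≈ 4.013 in)
Ia = 0.2S: 0.2·4.013 = 0.803 in (exactly 240/299)

S = 1200/299 in ≈ 4.013 in; Ia = 240/299 in ≈ 0.803 in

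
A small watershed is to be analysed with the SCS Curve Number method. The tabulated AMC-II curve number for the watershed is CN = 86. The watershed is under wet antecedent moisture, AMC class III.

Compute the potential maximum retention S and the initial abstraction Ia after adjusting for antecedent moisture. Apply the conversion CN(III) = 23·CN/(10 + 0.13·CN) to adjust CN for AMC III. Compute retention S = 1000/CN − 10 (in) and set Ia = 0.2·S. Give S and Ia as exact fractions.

S = 700/989 in ≈ 0.708 in; Ia = 140/989 in ≈ 0.142 in

Adjust CN=86 to AMC III: 23·86/(10 + 0.13·86) → 1978 ÷ (1059/50) = 98900/1059 ≈ 93.390
S = 1000/(98900/1059) − 10 = 700/989 in ≈ 0.708 in
Ia = 0.2S: 0.2·0.708 = 0.142 in (exactly 140/989)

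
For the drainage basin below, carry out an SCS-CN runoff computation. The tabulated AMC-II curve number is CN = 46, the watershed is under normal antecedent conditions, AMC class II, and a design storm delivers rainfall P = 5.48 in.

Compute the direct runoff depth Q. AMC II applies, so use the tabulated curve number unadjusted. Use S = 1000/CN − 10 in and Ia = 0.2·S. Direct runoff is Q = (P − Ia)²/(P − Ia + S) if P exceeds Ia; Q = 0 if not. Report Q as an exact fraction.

Q = 3243601/4916825 in ≈ 0.660 in

AMC II — tabulated CN = 46 applies directly.
Max retention: S = 1000/46 − 10 = 270/23 in (≈ 11.739 in)
Ia = 0.2·(270/23) = 54/23 in ≈ 2.348 in
Excess rainfall: 5.480 − 2.348 = 3.132 in; P > Ia so Q > 0
Q: (1801/575)² ÷ (8551/575) = 3243601/4916825 in (≈ 0.660 in)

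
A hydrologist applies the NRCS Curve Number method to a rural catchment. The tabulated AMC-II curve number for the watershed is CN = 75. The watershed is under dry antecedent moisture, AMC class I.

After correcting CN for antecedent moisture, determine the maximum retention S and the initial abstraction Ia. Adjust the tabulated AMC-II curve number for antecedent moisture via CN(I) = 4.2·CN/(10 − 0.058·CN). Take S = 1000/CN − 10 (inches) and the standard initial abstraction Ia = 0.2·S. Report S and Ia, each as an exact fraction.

Adjust CN=75 to AMC I: 4.2·75/(10 − 0.058·75) → 315 ÷ (113/20) = 6300/113 ≈ 55.752
Max retention: S = 1000/(6300/113) − 10 = 500/63 in (≈ 7.937 in)
Ia = 0.2S: 0.2·7.937 = 1.587 in (exactly 100/63)

S = 500/63 in ≈ 7.937 in; Ia = 100/63 in ≈ 1.587 in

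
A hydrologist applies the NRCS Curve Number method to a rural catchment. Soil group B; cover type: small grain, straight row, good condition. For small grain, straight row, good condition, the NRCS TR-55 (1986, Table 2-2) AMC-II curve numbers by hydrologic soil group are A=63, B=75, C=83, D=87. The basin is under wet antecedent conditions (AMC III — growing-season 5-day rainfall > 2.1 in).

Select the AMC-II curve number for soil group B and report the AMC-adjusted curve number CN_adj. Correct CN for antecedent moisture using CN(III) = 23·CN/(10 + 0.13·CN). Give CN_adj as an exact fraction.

CN_adj = 6900/79 ≈ 87.342

NRCS table: small grain, straight row, good condition, soil group B → CN(II) = 75
Wet (AMC III): CN(III) = 23·75/(10 + 0.13·75) = 1725/(79/4) = 6900/79 ≈ 87.342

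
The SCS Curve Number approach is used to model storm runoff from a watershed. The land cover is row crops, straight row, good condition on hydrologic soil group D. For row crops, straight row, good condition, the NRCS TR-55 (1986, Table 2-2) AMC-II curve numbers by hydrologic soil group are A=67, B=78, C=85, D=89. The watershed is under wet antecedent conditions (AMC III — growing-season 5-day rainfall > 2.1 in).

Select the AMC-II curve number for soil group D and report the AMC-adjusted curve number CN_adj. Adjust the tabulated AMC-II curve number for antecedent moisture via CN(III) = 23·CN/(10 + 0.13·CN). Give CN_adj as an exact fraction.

NRCS table: row crops, straight row, good condition, soil group D → CN(II) = 89
Wet (AMC III): CN(III) = 23·89/(10 + 0.13·89) = 2047/(2157/100) = 204700/2157 ≈ 94.900

CN_adj = 204700/2157 ≈ 94.900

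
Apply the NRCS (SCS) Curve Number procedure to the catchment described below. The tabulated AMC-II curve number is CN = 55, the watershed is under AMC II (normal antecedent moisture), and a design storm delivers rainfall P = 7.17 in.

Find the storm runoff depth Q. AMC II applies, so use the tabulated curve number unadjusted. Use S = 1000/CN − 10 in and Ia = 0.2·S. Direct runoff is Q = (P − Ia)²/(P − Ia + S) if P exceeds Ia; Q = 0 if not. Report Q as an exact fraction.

AMC II — tabulated CN = 55 applies directly.
S = 1000/55 − 10 = 90/11 in ≈ 8.182 in
Ia = 0.2S: 0.2·8.182 = 1.636 in (exactly 18/11)
Since P=7.170 > Ia=1.636: effective rainfall P−Ia = 6087/1100 in
Runoff Q = (P−Ia)²/(P−Ia+S) = (5.534)²/(5.534+8.182) = 12350523/5531900 ≈ 2.233 in

Q = 12350523/5531900 in ≈ 2.233 in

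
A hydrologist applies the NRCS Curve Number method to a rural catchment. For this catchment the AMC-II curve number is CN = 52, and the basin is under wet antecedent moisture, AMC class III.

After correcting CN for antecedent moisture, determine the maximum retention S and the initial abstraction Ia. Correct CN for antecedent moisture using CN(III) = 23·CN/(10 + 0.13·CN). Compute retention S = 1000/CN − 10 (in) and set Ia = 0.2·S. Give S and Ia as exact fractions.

Adjust CN=52 to AMC III: 23·52/(10 + 0.13·52) → 1196 ÷ (419/25) = 29900/419 ≈ 71.360
Max retention: S = 1000/(29900/419) − 10 = 1200/299 in (≈ 4.013 in)
Initial abstraction Ia = S/5 = (1200/299)/5 = 240/299 ≈ 0.803 in

S = 1200/299 in ≈ 4.013 in; Ia = 240/299 in ≈ 0.803 in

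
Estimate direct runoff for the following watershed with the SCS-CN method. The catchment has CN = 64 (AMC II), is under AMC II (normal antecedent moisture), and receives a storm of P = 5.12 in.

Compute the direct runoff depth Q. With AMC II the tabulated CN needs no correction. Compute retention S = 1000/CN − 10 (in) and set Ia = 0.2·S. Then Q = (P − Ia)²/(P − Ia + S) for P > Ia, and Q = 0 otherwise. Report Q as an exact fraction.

Q = 638401/384800 in ≈ 1.659 in

CN(II) = 64; AMC II needs no correction.
Retention S: 1000/CN − 10 with CN=64.000 → S = 45/8 ≈ 5.625 in
Initial abstraction Ia = S/5 = (45/8)/5 = 9/8 ≈ 1.125 in
Excess rainfall: 5.120 − 1.125 = 3.995 in; P > Ia so Q > 0
Q = (799/200)²/((799/200) + 45/8) = (638401/40000)/(481/50) = 638401/384800 in ≈ 1.659 in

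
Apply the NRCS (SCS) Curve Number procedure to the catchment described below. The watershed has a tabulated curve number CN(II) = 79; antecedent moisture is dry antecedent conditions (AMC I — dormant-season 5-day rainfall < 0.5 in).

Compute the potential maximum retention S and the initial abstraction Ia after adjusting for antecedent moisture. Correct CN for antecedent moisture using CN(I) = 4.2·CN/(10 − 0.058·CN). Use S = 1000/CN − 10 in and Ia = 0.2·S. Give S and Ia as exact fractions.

S = 500/79 in ≈ 6.329 in; Ia = 100/79 in ≈ 1.266 in

Dry (AMC I): CN(I) = 4.2·79/(10 − 0.058·79) = (1659/5)/(2709/500) = 7900/129 ≈ 61.240
S = 1000/(7900/129) − 10 = 500/79 in ≈ 6.329 in
Ia = 0.2·(500/79) = 100/79 in ≈ 1.266 in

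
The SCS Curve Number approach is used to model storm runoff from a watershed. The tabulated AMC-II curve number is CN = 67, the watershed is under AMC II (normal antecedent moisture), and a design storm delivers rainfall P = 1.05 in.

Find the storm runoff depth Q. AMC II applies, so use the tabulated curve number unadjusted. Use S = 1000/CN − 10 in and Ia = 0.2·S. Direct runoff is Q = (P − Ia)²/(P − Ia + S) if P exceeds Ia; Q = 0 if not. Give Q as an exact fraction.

Q = 841/995620 in ≈ 0.001 in

CN(II) = 67; AMC II needs no correction.
Retention S: 1000/CN − 10 with CN=67.000 → S = 330/67 ≈ 4.925 in
Ia = 0.2·(330/67) = 66/67 in ≈ 0.985 in
Excess rainfall: 1.050 − 0.985 = 0.065 in; P > Ia so Q > 0
Q: (87/1340)² ÷ (6687/1340) = 841/995620 in (≈ 0.001 in)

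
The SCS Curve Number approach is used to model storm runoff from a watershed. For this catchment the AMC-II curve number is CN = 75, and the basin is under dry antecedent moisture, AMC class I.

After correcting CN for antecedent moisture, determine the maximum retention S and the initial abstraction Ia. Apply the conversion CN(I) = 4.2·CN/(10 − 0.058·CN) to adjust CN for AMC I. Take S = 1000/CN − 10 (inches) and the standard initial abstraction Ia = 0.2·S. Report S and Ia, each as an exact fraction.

Dry (AMC I): CN(I) = 4.2·75/(10 − 0.058·75) = 315/(113/20) = 6300/113 ≈ 55.752
Retention S: 1000/CN − 10 with CN=55.752 → S = 500/63 ≈ 7.937 in
Ia = 0.2S: 0.2·7.937 = 1.587 in (exactly 100/63)

S = 500/63 in ≈ 7.937 in; Ia = 100/63 in ≈ 1.587 in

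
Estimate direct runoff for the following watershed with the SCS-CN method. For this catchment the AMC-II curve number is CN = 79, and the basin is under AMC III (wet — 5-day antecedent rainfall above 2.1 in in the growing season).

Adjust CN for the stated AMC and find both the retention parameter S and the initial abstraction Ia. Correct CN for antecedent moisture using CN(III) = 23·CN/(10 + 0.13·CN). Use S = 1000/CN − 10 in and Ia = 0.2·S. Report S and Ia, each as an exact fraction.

Adjust CN=79 to AMC III: 23·79/(10 + 0.13·79) → 1817 ÷ (2027/100) = 181700/2027 ≈ 89.640
S = 1000/(181700/2027) − 10 = 2100/1817 in ≈ 1.156 in
Initial abstraction Ia = S/5 = (2100/1817)/5 = 420/1817 ≈ 0.231 in

S = 2100/1817 in ≈ 1.156 in; Ia = 420/1817 in ≈ 0.231 in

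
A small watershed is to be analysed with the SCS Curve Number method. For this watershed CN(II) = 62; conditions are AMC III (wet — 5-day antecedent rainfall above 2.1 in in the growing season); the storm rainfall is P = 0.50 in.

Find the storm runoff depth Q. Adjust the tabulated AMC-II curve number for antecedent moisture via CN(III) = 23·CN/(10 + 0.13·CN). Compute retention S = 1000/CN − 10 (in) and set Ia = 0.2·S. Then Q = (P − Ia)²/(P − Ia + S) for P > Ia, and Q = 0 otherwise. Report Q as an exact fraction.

Adjust CN=62 to AMC III: 23·62/(10 + 0.13·62) → 1426 ÷ (903/50) = 71300/903 ≈ 78.959
S = 1000/(71300/903) − 10 = 1900/713 in ≈ 2.665 in
Ia = 0.2S: 0.2·2.665 = 0.533 in (exactly 380/713)
P = 0.500 ≤ Ia = 0.533 in: entire storm abstracted, Q = 0.

Q = 0 in ≈ 0.000 in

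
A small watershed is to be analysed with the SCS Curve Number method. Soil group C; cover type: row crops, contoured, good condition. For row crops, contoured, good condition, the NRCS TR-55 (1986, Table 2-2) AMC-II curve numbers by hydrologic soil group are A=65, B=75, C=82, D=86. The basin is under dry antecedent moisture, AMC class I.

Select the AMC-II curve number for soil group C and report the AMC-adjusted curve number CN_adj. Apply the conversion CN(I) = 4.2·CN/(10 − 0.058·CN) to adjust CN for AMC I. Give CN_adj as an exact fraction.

CN_adj = 28700/437 ≈ 65.675

NRCS table: row crops, contoured, good condition, soil group C → CN(II) = 82
Dry (AMC I): CN(I) = 4.2·82/(10 − 0.058·82) = (1722/5)/(1311/250) = 28700/437 ≈ 65.675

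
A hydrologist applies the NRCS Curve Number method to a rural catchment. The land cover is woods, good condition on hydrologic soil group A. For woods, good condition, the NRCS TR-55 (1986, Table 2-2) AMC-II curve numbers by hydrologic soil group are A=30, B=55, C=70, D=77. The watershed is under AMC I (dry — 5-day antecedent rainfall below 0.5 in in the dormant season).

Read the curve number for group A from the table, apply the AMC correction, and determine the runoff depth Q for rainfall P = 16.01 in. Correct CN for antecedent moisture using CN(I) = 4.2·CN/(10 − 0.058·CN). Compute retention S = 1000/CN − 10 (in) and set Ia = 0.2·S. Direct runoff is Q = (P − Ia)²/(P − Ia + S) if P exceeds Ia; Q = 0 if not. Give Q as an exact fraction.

Q = 19439281/48968100 in ≈ 0.397 in

NRCS table: woods, good condition, soil group A → CN(II) = 30
Adjust CN=30 to AMC I: 4.2·30/(10 − 0.058·30) → 126 ÷ (413/50) = 900/59 ≈ 15.254
S = 1000/(900/59) − 10 = 500/9 in ≈ 55.556 in
Ia = 0.2·(500/9) = 100/9 in ≈ 11.111 in
Excess rainfall: 16.010 − 11.111 = 4.899 in; P > Ia so Q > 0
Q = (4409/900)²/((4409/900) + 500/9) = (19439281/810000)/(54409/900) = 19439281/48968100 in ≈ 0.397 in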